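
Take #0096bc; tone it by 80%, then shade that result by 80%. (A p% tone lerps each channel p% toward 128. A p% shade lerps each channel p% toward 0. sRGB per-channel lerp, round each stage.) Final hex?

#141a1c

#0096bc is rgb(0, 150, 188).
Lerp each channel 80% toward 128:
  R: 0 + 102.4 = 102.4 → 102
  G: 150 − 17.6 = 132.4 → 132
  B: 188 + 0.8×(128−188) = 188 − 48 = 140 → 140
After the tone: rgb(102, 132, 140) = #66848c.
Lerp each channel 80% toward 0:
  R: 102 + 0.8×(0−102) = 102 − 81.6 = 20.4 → 20
  G: 132 + 0.8×(0−132) = 132 − 105.6 = 26.4 → 26
  B: 140 − 112 = 28 → 28
rgb(20, 26, 28) = #141a1c.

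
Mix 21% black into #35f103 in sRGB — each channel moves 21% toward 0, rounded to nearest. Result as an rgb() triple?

rgb(42, 190, 2)

#35f103 is rgb(53, 241, 3).
A 21% shade moves each channel 21% toward 0:
  R: 53 + 0.21×(0−53) = 53 − 11.13 = 41.87 → 42
  G: 241 + 0.21×(0−241) = 241 − 50.61 = 190.39 → 190
  B: 3 + 0.21×(0−3) = 3 − 0.63 = 2.37 → 2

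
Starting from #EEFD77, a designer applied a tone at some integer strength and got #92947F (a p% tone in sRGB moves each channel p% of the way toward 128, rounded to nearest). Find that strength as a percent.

#EEFD77 is rgb(238, 253, 119); #92947F is rgb(146, 148, 127).
On the G channel (widest range): 148 ≈ 253 + (p/100)(128 − 253), so p ≈ 100×(148 − 253)/(128 − 253) = -10500/-125 = 84.00.
p = 84 reproduces all three channels after rounding.

84%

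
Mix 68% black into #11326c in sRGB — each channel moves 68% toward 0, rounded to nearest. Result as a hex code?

#11326c is rgb(17, 50, 108).
Lerp each channel 68% toward 0:
  R: 17 + 0.68×(0−17) = 17 − 11.56 = 5.44 → 5
  G: 50 + 0.68×(0−50) = 50 − 34 = 16 → 16
  B: 108 + 0.68×(0−108) = 108 − 73.44 = 34.56 → 35
rgb(5, 16, 35) = #051023.

#051023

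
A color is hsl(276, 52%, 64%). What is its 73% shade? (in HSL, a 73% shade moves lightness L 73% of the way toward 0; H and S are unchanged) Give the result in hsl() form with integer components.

L moves 73% from 64 toward 0: 64 − 46.72 = 17.28 → 17.
H and S are unchanged.

hsl(276, 52%, 17%)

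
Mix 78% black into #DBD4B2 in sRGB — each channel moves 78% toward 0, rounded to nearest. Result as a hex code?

#DBD4B2 is rgb(219, 212, 178).
Lerp each channel 78% toward 0:
  R: 219 + 0.78×(0−219) = 219 − 170.82 = 48.18 → 48
  G: 212 − 165.36 = 46.64 → 47
  B: 178 + 0.78×(0−178) = 178 − 138.84 = 39.16 → 39
rgb(48, 47, 39) = #302F27.

#302F27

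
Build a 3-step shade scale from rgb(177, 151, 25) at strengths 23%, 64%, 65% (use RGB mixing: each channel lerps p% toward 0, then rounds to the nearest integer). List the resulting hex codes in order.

#887413, #403609, #3E3509

23%: (177 − 40.71 = 136.29→136, 151 − 34.73 = 116.27→116, 25 − 5.75 = 19.25→19) → #887413
64%: (177 − 113.28 = 63.72→64, 151 − 96.64 = 54.36→54, 25 − 16 = 9→9) → #403609
65%: (177 − 115.05 = 61.95→62, 151 − 98.15 = 52.85→53, 25 − 16.25 = 8.75→9) → #3E3509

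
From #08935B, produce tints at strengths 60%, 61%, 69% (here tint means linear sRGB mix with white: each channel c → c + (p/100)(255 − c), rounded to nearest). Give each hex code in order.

#9CD4BD, #9FD5BF, #B2DECC

#08935B is rgb(8, 147, 91).
60%: (8 + 148.2 = 156.2→156, 147 + 64.8 = 211.8→212, 91 + 98.4 = 189.4→189) → #9CD4BD
61%: (8 + 150.67 = 158.67→159, 147 + 65.88 = 212.88→213, 91 + 100.04 = 191.04→191) → #9FD5BF
69%: (8 + 170.43 = 178.43→178, 147 + 74.52 = 221.52→222, 91 + 113.16 = 204.16→204) → #B2DECC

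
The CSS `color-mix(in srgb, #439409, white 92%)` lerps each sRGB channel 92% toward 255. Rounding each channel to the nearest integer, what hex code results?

#f0f6eb

#439409 is rgb(67, 148, 9).
A 92% tint moves each channel 92% toward 255:
  R: 67 + 172.96 = 239.96 → 240
  G: 148 + 0.92×(255−148) = 148 + 98.44 = 246.44 → 246
  B: 9 + 0.92×(255−9) = 9 + 226.32 = 235.32 → 235
rgb(240, 246, 235) = #f0f6eb.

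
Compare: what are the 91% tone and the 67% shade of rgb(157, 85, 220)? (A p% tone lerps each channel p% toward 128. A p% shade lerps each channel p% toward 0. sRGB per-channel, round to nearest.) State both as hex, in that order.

#837c88, #341c49

91% tone:
  R: 157 + 0.91×(128−157) = 157 − 26.39 = 130.61 → 131
  G: 85 + 39.13 = 124.13 → 124
  B: 220 + 0.91×(128−220) = 220 − 83.72 = 136.28 → 136
  → #837c88
67% shade:
  R: 157 − 105.19 = 51.81 → 52
  G: 85 + 0.67×(0−85) = 85 − 56.95 = 28.05 → 28
  B: 220 + 0.67×(0−220) = 220 − 147.4 = 72.6 → 73
  → #341c49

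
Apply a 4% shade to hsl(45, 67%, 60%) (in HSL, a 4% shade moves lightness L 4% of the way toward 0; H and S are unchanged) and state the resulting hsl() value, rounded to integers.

hsl(45, 67%, 58%)

L moves 4% from 60 toward 0: 60 − 2.4 = 57.6 → 58.
H and S are unchanged.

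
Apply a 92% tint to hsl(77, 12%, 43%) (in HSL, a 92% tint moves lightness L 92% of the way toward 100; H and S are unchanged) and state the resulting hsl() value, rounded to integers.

L moves 92% from 43 toward 100: 43 + 52.44 = 95.44 → 95.
H and S are unchanged.

hsl(77, 12%, 95%)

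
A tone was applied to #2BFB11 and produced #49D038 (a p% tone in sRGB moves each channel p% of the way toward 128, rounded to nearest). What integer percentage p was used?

35%

#2BFB11 is rgb(43, 251, 17); #49D038 is rgb(73, 208, 56).
On the G channel (widest range): 208 ≈ 251 + (p/100)(128 − 251), so p ≈ 100×(208 − 251)/(128 − 251) = -4300/-123 = 34.96.
p = 35 reproduces all three channels after rounding.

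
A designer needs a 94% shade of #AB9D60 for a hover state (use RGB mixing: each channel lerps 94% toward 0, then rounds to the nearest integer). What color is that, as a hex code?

#0A0906

#AB9D60 is rgb(171, 157, 96).
Per channel, c → c + 0.94(0 − c):
  R: 171 + 0.94×(0−171) = 171 − 160.74 = 10.26 → 10
  G: 157 + 0.94×(0−157) = 157 − 147.58 = 9.42 → 9
  B: 96 + 0.94×(0−96) = 96 − 90.24 = 5.76 → 6
rgb(10, 9, 6) = #0A0906.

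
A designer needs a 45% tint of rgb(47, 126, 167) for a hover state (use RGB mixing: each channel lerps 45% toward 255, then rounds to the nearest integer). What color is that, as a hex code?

Lerp each channel 45% toward 255:
  R: 47 + 0.45×(255−47) = 47 + 93.6 = 140.6 → 141
  G: 126 + 0.45×(255−126) = 126 + 58.05 = 184.05 → 184
  B: 167 + 0.45×(255−167) = 167 + 39.6 = 206.6 → 207
rgb(141, 184, 207) = #8DB8CF.

#8DB8CF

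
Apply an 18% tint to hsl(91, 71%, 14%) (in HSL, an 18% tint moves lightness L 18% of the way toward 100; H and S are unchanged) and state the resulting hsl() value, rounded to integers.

L moves 18% from 14 toward 100: 14 + 15.48 = 29.48 → 29.
H and S are unchanged.

hsl(91, 71%, 29%)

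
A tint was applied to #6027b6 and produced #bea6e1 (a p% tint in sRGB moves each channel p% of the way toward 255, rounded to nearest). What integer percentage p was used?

#6027b6 is rgb(96, 39, 182); #bea6e1 is rgb(190, 166, 225).
On the G channel (widest range): 166 ≈ 39 + (p/100)(255 − 39), so p ≈ 100×(166 − 39)/(255 − 39) = 12700/216 = 58.80.
p = 59 reproduces all three channels after rounding.

59%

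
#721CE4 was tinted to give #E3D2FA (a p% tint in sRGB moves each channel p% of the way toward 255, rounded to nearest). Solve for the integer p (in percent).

#721CE4 is rgb(114, 28, 228); #E3D2FA is rgb(227, 210, 250).
On the G channel (widest range): 210 ≈ 28 + (p/100)(255 − 28), so p ≈ 100×(210 − 28)/(255 − 28) = 18200/227 = 80.18.
p = 80 reproduces all three channels after rounding.

80%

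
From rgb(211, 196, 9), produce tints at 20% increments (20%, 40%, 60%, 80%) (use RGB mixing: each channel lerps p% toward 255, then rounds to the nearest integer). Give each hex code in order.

20%: (211 + 8.8 = 219.8→220, 196 + 11.8 = 207.8→208, 9 + 49.2 = 58.2→58) → #DCD03A
40%: (211 + 17.6 = 228.6→229, 196 + 23.6 = 219.6→220, 9 + 98.4 = 107.4→107) → #E5DC6B
60%: (211 + 26.4 = 237.4→237, 196 + 35.4 = 231.4→231, 9 + 147.6 = 156.6→157) → #EDE79D
80%: (211 + 35.2 = 246.2→246, 196 + 47.2 = 243.2→243, 9 + 196.8 = 205.8→206) → #F6F3CE

#DCD03A, #E5DC6B, #EDE79D, #F6F3CE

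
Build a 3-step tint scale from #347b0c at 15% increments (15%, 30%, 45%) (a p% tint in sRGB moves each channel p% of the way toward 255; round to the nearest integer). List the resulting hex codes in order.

#528f30, #71a355, #8fb679

#347b0c is rgb(52, 123, 12).
15%: (52 + 30.45 = 82.45→82, 123 + 19.8 = 142.8→143, 12 + 36.45 = 48.45→48) → #528f30
30%: (52 + 60.9 = 112.9→113, 123 + 39.6 = 162.6→163, 12 + 72.9 = 84.9→85) → #71a355
45%: (52 + 91.35 = 143.35→143, 123 + 59.4 = 182.4→182, 12 + 109.35 = 121.35→121) → #8fb679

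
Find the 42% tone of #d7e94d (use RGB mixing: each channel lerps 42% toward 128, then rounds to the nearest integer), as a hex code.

#b2bd62

#d7e94d is rgb(215, 233, 77).
Per channel, c → c + 0.42(128 − c):
  R: 215 + 0.42×(128−215) = 215 − 36.54 = 178.46 → 178
  G: 233 + 0.42×(128−233) = 233 − 44.1 = 188.9 → 189
  B: 77 + 0.42×(128−77) = 77 + 21.42 = 98.42 → 98
rgb(178, 189, 98) = #b2bd62.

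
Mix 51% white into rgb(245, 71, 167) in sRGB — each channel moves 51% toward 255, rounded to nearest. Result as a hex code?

#faa5d4

Lerp each channel 51% toward 255:
  R: 245 + 0.51×(255−245) = 245 + 5.1 = 250.1 → 250
  G: 71 + 0.51×(255−71) = 71 + 93.84 = 164.84 → 165
  B: 167 + 0.51×(255−167) = 167 + 44.88 = 211.88 → 212
rgb(250, 165, 212) = #faa5d4.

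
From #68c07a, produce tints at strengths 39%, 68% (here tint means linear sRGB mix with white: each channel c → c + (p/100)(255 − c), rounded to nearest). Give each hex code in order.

#68c07a is rgb(104, 192, 122).
39%: (104 + 58.89 = 162.89→163, 192 + 24.57 = 216.57→217, 122 + 51.87 = 173.87→174) → #a3d9ae
68%: (104 + 102.68 = 206.68→207, 192 + 42.84 = 234.84→235, 122 + 90.44 = 212.44→212) → #cfebd4

#a3d9ae, #cfebd4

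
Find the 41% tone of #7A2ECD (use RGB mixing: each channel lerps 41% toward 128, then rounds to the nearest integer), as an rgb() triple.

#7A2ECD is rgb(122, 46, 205).
A 41% tone moves each channel 41% toward 128:
  R: 122 + 2.46 = 124.46 → 124
  G: 46 + 33.62 = 79.62 → 80
  B: 205 + 0.41×(128−205) = 205 − 31.57 = 173.43 → 173

rgb(124, 80, 173)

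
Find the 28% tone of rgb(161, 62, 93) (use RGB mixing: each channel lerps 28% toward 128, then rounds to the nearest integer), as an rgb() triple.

Per channel, c → c + 0.28(128 − c):
  R: 161 + 0.28×(128−161) = 161 − 9.24 = 151.76 → 152
  G: 62 + 0.28×(128−62) = 62 + 18.48 = 80.48 → 80
  B: 93 + 9.8 = 102.8 → 103

rgb(152, 80, 103)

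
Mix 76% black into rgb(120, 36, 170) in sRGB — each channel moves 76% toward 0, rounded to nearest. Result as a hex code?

Per channel, c → c + 0.76(0 − c):
  R: 120 + 0.76×(0−120) = 120 − 91.2 = 28.8 → 29
  G: 36 + 0.76×(0−36) = 36 − 27.36 = 8.64 → 9
  B: 170 + 0.76×(0−170) = 170 − 129.2 = 40.8 → 41
rgb(29, 9, 41) = #1d0929.

#1d0929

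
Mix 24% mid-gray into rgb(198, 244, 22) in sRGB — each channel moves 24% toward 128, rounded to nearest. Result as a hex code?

#B5D82F

Lerp each channel 24% toward 128:
  R: 198 + 0.24×(128−198) = 198 − 16.8 = 181.2 → 181
  G: 244 + 0.24×(128−244) = 244 − 27.84 = 216.16 → 216
  B: 22 + 25.44 = 47.44 → 47
rgb(181, 216, 47) = #B5D82F.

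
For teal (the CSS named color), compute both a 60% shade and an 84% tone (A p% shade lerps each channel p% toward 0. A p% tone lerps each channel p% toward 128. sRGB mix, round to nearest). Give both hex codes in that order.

#003333, #6C8080

CSS teal is rgb(0, 128, 128).
60% shade:
  R: 0 + 0.6×(0−0) = 0 + 0 = 0 → 0
  G: 128 − 76.8 = 51.2 → 51
  B: 128 − 76.8 = 51.2 → 51
  → #003333
84% tone:
  R: 0 + 107.52 = 107.52 → 108
  G: 128 + 0 = 128 → 128
  B: 128 + 0 = 128 → 128
  → #6C8080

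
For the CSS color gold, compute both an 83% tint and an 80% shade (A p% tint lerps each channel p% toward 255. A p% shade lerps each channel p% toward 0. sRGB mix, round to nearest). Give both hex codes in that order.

CSS gold is rgb(255, 215, 0).
83% tint:
  R: 255 + 0.83×(255−255) = 255 + 0 = 255 → 255
  G: 215 + 0.83×(255−215) = 215 + 33.2 = 248.2 → 248
  B: 0 + 211.65 = 211.65 → 212
  → #FFF8D4
80% shade:
  R: 255 − 204 = 51 → 51
  G: 215 + 0.8×(0−215) = 215 − 172 = 43 → 43
  B: 0 + 0.8×(0−0) = 0 + 0 = 0 → 0
  → #332B00

#FFF8D4, #332B00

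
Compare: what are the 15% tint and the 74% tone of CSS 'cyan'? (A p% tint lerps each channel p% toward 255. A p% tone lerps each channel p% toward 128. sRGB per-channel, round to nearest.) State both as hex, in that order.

#26FFFF, #5FA1A1

CSS cyan is rgb(0, 255, 255).
15% tint:
  R: 0 + 38.25 = 38.25 → 38
  G: 255 + 0 = 255 → 255
  B: 255 + 0.15×(255−255) = 255 + 0 = 255 → 255
  → #26FFFF
74% tone:
  R: 0 + 0.74×(128−0) = 0 + 94.72 = 94.72 → 95
  G: 255 + 0.74×(128−255) = 255 − 93.98 = 161.02 → 161
  B: 255 − 93.98 = 161.02 → 161
  → #5FA1A1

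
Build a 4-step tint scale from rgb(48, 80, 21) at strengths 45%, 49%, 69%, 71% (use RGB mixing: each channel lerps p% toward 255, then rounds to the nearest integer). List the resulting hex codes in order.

45%: (48 + 93.15 = 141.15→141, 80 + 78.75 = 158.75→159, 21 + 105.3 = 126.3→126) → #8D9F7E
49%: (48 + 101.43 = 149.43→149, 80 + 85.75 = 165.75→166, 21 + 114.66 = 135.66→136) → #95A688
69%: (48 + 142.83 = 190.83→191, 80 + 120.75 = 200.75→201, 21 + 161.46 = 182.46→182) → #BFC9B6
71%: (48 + 146.97 = 194.97→195, 80 + 124.25 = 204.25→204, 21 + 166.14 = 187.14→187) → #C3CCBB

#8D9F7E, #95A688, #BFC9B6, #C3CCBB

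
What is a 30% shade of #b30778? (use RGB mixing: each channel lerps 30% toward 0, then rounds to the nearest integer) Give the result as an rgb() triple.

rgb(125, 5, 84)

#b30778 is rgb(179, 7, 120).
Lerp each channel 30% toward 0:
  R: 179 + 0.3×(0−179) = 179 − 53.7 = 125.3 → 125
  G: 7 + 0.3×(0−7) = 7 − 2.1 = 4.9 → 5
  B: 120 − 36 = 84 → 84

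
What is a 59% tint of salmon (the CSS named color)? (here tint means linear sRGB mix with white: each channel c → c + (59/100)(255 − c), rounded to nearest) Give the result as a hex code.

CSS salmon is rgb(250, 128, 114).
A 59% tint moves each channel 59% toward 255:
  R: 250 + 0.59×(255−250) = 250 + 2.95 = 252.95 → 253
  G: 128 + 0.59×(255−128) = 128 + 74.93 = 202.93 → 203
  B: 114 + 0.59×(255−114) = 114 + 83.19 = 197.19 → 197
rgb(253, 203, 197) = #fdcbc5.

#fdcbc5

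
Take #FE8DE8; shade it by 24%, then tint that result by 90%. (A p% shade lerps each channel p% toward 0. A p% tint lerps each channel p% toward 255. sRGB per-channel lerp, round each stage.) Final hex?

#F9F0F7

#FE8DE8 is rgb(254, 141, 232).
A 24% shade moves each channel 24% toward 0:
  R: 254 − 60.96 = 193.04 → 193
  G: 141 + 0.24×(0−141) = 141 − 33.84 = 107.16 → 107
  B: 232 + 0.24×(0−232) = 232 − 55.68 = 176.32 → 176
After the shade: rgb(193, 107, 176) = #C16BB0.
Lerp each channel 90% toward 255:
  R: 193 + 55.8 = 248.8 → 249
  G: 107 + 0.9×(255−107) = 107 + 133.2 = 240.2 → 240
  B: 176 + 71.1 = 247.1 → 247
rgb(249, 240, 247) = #F9F0F7.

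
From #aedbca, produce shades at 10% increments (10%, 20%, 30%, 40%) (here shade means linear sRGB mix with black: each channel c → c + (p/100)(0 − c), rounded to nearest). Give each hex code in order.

#aedbca is rgb(174, 219, 202).
10%: (174 − 17.4 = 156.6→157, 219 − 21.9 = 197.1→197, 202 − 20.2 = 181.8→182) → #9dc5b6
20%: (174 − 34.8 = 139.2→139, 219 − 43.8 = 175.2→175, 202 − 40.4 = 161.6→162) → #8bafa2
30%: (174 − 52.2 = 121.8→122, 219 − 65.7 = 153.3→153, 202 − 60.6 = 141.4→141) → #7a998d
40%: (174 − 69.6 = 104.4→104, 219 − 87.6 = 131.4→131, 202 − 80.8 = 121.2→121) → #688379

#9dc5b6, #8bafa2, #7a998d, #688379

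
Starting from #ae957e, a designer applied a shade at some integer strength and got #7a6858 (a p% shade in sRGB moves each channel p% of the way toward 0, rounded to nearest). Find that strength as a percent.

30%

#ae957e is rgb(174, 149, 126); #7a6858 is rgb(122, 104, 88).
On the R channel (widest range): 122 ≈ 174 + (p/100)(0 − 174), so p ≈ 100×(122 − 174)/(0 − 174) = -5200/-174 = 29.89.
p = 30 reproduces all three channels after rounding.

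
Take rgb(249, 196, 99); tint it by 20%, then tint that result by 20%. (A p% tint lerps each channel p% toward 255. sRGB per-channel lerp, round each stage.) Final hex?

#FBD99B

Lerp each channel 20% toward 255:
  R: 249 + 0.2×(255−249) = 249 + 1.2 = 250.2 → 250
  G: 196 + 11.8 = 207.8 → 208
  B: 99 + 0.2×(255−99) = 99 + 31.2 = 130.2 → 130
After the tint: rgb(250, 208, 130) = #FAD082.
Lerp each channel 20% toward 255:
  R: 250 + 1 = 251 → 251
  G: 208 + 0.2×(255−208) = 208 + 9.4 = 217.4 → 217
  B: 130 + 25 = 155 → 155
rgb(251, 217, 155) = #FBD99B.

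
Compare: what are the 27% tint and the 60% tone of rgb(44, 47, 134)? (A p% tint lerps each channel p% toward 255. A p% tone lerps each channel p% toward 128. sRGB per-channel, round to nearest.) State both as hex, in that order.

27% tint:
  R: 44 + 0.27×(255−44) = 44 + 56.97 = 100.97 → 101
  G: 47 + 0.27×(255−47) = 47 + 56.16 = 103.16 → 103
  B: 134 + 32.67 = 166.67 → 167
  → #6567A7
60% tone:
  R: 44 + 0.6×(128−44) = 44 + 50.4 = 94.4 → 94
  G: 47 + 48.6 = 95.6 → 96
  B: 134 − 3.6 = 130.4 → 130
  → #5E6082

#6567A7, #5E6082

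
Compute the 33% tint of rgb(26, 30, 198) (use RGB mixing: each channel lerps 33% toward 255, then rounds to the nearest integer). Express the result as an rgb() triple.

Per channel, c → c + 0.33(255 − c):
  R: 26 + 0.33×(255−26) = 26 + 75.57 = 101.57 → 102
  G: 30 + 74.25 = 104.25 → 104
  B: 198 + 18.81 = 216.81 → 217

rgb(102, 104, 217)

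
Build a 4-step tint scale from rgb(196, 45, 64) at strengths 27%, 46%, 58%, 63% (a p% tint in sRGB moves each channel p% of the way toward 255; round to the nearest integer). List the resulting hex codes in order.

#D46674, #DF8E98, #E6A7AF, #E9B1B8

27%: (196 + 15.93 = 211.93→212, 45 + 56.7 = 101.7→102, 64 + 51.57 = 115.57→116) → #D46674
46%: (196 + 27.14 = 223.14→223, 45 + 96.6 = 141.6→142, 64 + 87.86 = 151.86→152) → #DF8E98
58%: (196 + 34.22 = 230.22→230, 45 + 121.8 = 166.8→167, 64 + 110.78 = 174.78→175) → #E6A7AF
63%: (196 + 37.17 = 233.17→233, 45 + 132.3 = 177.3→177, 64 + 120.33 = 184.33→184) → #E9B1B8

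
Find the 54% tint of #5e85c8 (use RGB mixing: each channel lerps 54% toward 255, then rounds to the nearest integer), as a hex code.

#b5c7e6

#5e85c8 is rgb(94, 133, 200).
A 54% tint moves each channel 54% toward 255:
  R: 94 + 0.54×(255−94) = 94 + 86.94 = 180.94 → 181
  G: 133 + 0.54×(255−133) = 133 + 65.88 = 198.88 → 199
  B: 200 + 29.7 = 229.7 → 230
rgb(181, 199, 230) = #b5c7e6.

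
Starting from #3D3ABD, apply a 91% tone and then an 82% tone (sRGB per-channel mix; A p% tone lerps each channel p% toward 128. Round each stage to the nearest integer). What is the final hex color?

#7F7F81

#3D3ABD is rgb(61, 58, 189).
A 91% tone moves each channel 91% toward 128:
  R: 61 + 0.91×(128−61) = 61 + 60.97 = 121.97 → 122
  G: 58 + 0.91×(128−58) = 58 + 63.7 = 121.7 → 122
  B: 189 − 55.51 = 133.49 → 133
After the tone: rgb(122, 122, 133) = #7A7A85.
Per channel, c → c + 0.82(128 − c):
  R: 122 + 0.82×(128−122) = 122 + 4.92 = 126.92 → 127
  G: 122 + 4.92 = 126.92 → 127
  B: 133 − 4.1 = 128.9 → 129
rgb(127, 127, 129) = #7F7F81.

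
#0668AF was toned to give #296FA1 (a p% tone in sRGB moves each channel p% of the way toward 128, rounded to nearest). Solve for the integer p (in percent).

29%

#0668AF is rgb(6, 104, 175); #296FA1 is rgb(41, 111, 161).
On the R channel (widest range): 41 ≈ 6 + (p/100)(128 − 6), so p ≈ 100×(41 − 6)/(128 − 6) = 3500/122 = 28.69.
p = 29 reproduces all three channels after rounding.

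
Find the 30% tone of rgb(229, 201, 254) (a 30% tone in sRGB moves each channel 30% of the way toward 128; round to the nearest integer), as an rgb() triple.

rgb(199, 179, 216)

A 30% tone moves each channel 30% toward 128:
  R: 229 − 30.3 = 198.7 → 199
  G: 201 + 0.3×(128−201) = 201 − 21.9 = 179.1 → 179
  B: 254 + 0.3×(128−254) = 254 − 37.8 = 216.2 → 216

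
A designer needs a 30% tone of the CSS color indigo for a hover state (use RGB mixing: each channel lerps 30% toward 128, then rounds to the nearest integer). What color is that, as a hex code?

#5B2681

CSS indigo is rgb(75, 0, 130).
Lerp each channel 30% toward 128:
  R: 75 + 0.3×(128−75) = 75 + 15.9 = 90.9 → 91
  G: 0 + 0.3×(128−0) = 0 + 38.4 = 38.4 → 38
  B: 130 + 0.3×(128−130) = 130 − 0.6 = 129.4 → 129
rgb(91, 38, 129) = #5B2681.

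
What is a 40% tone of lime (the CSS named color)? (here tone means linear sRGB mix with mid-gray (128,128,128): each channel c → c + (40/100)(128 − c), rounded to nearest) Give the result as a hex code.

CSS lime is rgb(0, 255, 0).
A 40% tone moves each channel 40% toward 128:
  R: 0 + 0.4×(128−0) = 0 + 51.2 = 51.2 → 51
  G: 255 + 0.4×(128−255) = 255 − 50.8 = 204.2 → 204
  B: 0 + 51.2 = 51.2 → 51
rgb(51, 204, 51) = #33CC33.

#33CC33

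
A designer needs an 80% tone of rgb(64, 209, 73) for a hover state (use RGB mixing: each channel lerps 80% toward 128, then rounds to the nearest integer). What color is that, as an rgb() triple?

Per channel, c → c + 0.8(128 − c):
  R: 64 + 51.2 = 115.2 → 115
  G: 209 + 0.8×(128−209) = 209 − 64.8 = 144.2 → 144
  B: 73 + 0.8×(128−73) = 73 + 44 = 117 → 117

rgb(115, 144, 117)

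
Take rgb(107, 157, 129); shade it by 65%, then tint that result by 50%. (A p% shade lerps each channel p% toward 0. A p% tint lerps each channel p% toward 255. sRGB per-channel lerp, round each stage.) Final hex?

#929B96

A 65% shade moves each channel 65% toward 0:
  R: 107 + 0.65×(0−107) = 107 − 69.55 = 37.45 → 37
  G: 157 − 102.05 = 54.95 → 55
  B: 129 + 0.65×(0−129) = 129 − 83.85 = 45.15 → 45
After the shade: rgb(37, 55, 45) = #25372D.
Per channel, c → c + 0.5(255 − c):
  R: 37 + 0.5×(255−37) = 37 + 109 = 146 → 146
  G: 55 + 0.5×(255−55) = 55 + 100 = 155 → 155
  B: 45 + 0.5×(255−45) = 45 + 105 = 150 → 150
rgb(146, 155, 150) = #929B96.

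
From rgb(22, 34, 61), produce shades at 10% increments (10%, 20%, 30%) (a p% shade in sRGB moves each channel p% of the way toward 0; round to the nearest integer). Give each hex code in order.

10%: (22 − 2.2 = 19.8→20, 34 − 3.4 = 30.6→31, 61 − 6.1 = 54.9→55) → #141F37
20%: (22 − 4.4 = 17.6→18, 34 − 6.8 = 27.2→27, 61 − 12.2 = 48.8→49) → #121B31
30%: (22 − 6.6 = 15.4→15, 34 − 10.2 = 23.8→24, 61 − 18.3 = 42.7→43) → #0F182B

#141F37, #121B31, #0F182B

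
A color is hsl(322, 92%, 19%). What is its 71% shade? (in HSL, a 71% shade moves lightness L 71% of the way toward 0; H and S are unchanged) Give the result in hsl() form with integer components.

L moves 71% from 19 toward 0: 19 − 13.49 = 5.51 → 6.
H and S are unchanged.

hsl(322, 92%, 6%)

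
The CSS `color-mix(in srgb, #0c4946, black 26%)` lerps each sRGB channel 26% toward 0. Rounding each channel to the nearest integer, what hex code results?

#0c4946 is rgb(12, 73, 70).
Lerp each channel 26% toward 0:
  R: 12 + 0.26×(0−12) = 12 − 3.12 = 8.88 → 9
  G: 73 − 18.98 = 54.02 → 54
  B: 70 − 18.2 = 51.8 → 52
rgb(9, 54, 52) = #093634.

#093634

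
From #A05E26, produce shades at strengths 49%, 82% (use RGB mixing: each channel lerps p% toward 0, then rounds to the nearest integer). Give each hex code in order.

#A05E26 is rgb(160, 94, 38).
49%: (160 − 78.4 = 81.6→82, 94 − 46.06 = 47.94→48, 38 − 18.62 = 19.38→19) → #523013
82%: (160 − 131.2 = 28.8→29, 94 − 77.08 = 16.92→17, 38 − 31.16 = 6.84→7) → #1D1107

#523013, #1D1107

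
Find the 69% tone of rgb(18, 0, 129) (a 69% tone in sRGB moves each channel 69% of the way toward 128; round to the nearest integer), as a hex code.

Per channel, c → c + 0.69(128 − c):
  R: 18 + 0.69×(128−18) = 18 + 75.9 = 93.9 → 94
  G: 0 + 0.69×(128−0) = 0 + 88.32 = 88.32 → 88
  B: 129 − 0.69 = 128.31 → 128
rgb(94, 88, 128) = #5e5880.

#5e5880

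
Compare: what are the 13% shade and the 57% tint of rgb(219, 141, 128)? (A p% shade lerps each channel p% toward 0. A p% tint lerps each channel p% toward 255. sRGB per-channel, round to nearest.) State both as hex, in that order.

13% shade:
  R: 219 − 28.47 = 190.53 → 191
  G: 141 + 0.13×(0−141) = 141 − 18.33 = 122.67 → 123
  B: 128 − 16.64 = 111.36 → 111
  → #bf7b6f
57% tint:
  R: 219 + 0.57×(255−219) = 219 + 20.52 = 239.52 → 240
  G: 141 + 0.57×(255−141) = 141 + 64.98 = 205.98 → 206
  B: 128 + 72.39 = 200.39 → 200
  → #f0cec8

#bf7b6f, #f0cec8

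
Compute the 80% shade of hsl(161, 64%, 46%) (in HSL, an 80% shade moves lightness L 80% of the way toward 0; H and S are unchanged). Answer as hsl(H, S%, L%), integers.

L moves 80% from 46 toward 0: 46 − 36.8 = 9.2 → 9.
H and S are unchanged.

hsl(161, 64%, 9%)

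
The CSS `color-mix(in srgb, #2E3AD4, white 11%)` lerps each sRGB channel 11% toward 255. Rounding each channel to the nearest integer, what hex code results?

#4550D9

#2E3AD4 is rgb(46, 58, 212).
An 11% tint moves each channel 11% toward 255:
  R: 46 + 22.99 = 68.99 → 69
  G: 58 + 21.67 = 79.67 → 80
  B: 212 + 4.73 = 216.73 → 217
rgb(69, 80, 217) = #4550D9.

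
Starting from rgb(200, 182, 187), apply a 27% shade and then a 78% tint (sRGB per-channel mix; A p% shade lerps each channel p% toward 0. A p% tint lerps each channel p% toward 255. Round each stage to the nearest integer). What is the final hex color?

#E7E4E5

Per channel, c → c + 0.27(0 − c):
  R: 200 − 54 = 146 → 146
  G: 182 + 0.27×(0−182) = 182 − 49.14 = 132.86 → 133
  B: 187 + 0.27×(0−187) = 187 − 50.49 = 136.51 → 137
After the shade: rgb(146, 133, 137) = #928589.
Lerp each channel 78% toward 255:
  R: 146 + 85.02 = 231.02 → 231
  G: 133 + 95.16 = 228.16 → 228
  B: 137 + 0.78×(255−137) = 137 + 92.04 = 229.04 → 229
rgb(231, 228, 229) = #E7E4E5.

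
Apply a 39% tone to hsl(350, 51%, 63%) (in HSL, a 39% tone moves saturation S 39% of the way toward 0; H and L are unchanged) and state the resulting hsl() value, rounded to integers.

hsl(350, 31%, 63%)

S moves 39% from 51 toward 0: 51 − 19.89 = 31.11 → 31.
H and L are unchanged.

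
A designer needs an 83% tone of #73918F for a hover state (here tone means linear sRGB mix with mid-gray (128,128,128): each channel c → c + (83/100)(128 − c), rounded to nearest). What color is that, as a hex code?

#7E8383

#73918F is rgb(115, 145, 143).
Lerp each channel 83% toward 128:
  R: 115 + 0.83×(128−115) = 115 + 10.79 = 125.79 → 126
  G: 145 + 0.83×(128−145) = 145 − 14.11 = 130.89 → 131
  B: 143 − 12.45 = 130.55 → 131
rgb(126, 131, 131) = #7E8383.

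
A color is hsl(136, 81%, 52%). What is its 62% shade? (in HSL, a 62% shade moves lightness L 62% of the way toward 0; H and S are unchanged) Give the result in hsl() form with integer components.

L moves 62% from 52 toward 0: 52 − 32.24 = 19.76 → 20.
H and S are unchanged.

hsl(136, 81%, 20%)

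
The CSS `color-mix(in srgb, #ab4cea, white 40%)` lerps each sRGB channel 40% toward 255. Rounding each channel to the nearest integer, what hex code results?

#ab4cea is rgb(171, 76, 234).
Per channel, c → c + 0.4(255 − c):
  R: 171 + 33.6 = 204.6 → 205
  G: 76 + 0.4×(255−76) = 76 + 71.6 = 147.6 → 148
  B: 234 + 8.4 = 242.4 → 242
rgb(205, 148, 242) = #cd94f2.

#cd94f2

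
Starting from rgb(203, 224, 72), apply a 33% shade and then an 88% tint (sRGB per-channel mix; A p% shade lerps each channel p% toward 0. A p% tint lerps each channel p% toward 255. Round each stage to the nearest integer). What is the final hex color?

#f1f2e6

A 33% shade moves each channel 33% toward 0:
  R: 203 − 66.99 = 136.01 → 136
  G: 224 − 73.92 = 150.08 → 150
  B: 72 + 0.33×(0−72) = 72 − 23.76 = 48.24 → 48
After the shade: rgb(136, 150, 48) = #889630.
Lerp each channel 88% toward 255:
  R: 136 + 0.88×(255−136) = 136 + 104.72 = 240.72 → 241
  G: 150 + 92.4 = 242.4 → 242
  B: 48 + 182.16 = 230.16 → 230
rgb(241, 242, 230) = #f1f2e6.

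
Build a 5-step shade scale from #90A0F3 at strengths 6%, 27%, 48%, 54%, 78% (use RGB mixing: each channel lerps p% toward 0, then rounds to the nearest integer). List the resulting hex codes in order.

#90A0F3 is rgb(144, 160, 243).
6%: (144 − 8.64 = 135.36→135, 160 − 9.6 = 150.4→150, 243 − 14.58 = 228.42→228) → #8796E4
27%: (144 − 38.88 = 105.12→105, 160 − 43.2 = 116.8→117, 243 − 65.61 = 177.39→177) → #6975B1
48%: (144 − 69.12 = 74.88→75, 160 − 76.8 = 83.2→83, 243 − 116.64 = 126.36→126) → #4B537E
54%: (144 − 77.76 = 66.24→66, 160 − 86.4 = 73.6→74, 243 − 131.22 = 111.78→112) → #424A70
78%: (144 − 112.32 = 31.68→32, 160 − 124.8 = 35.2→35, 243 − 189.54 = 53.46→53) → #202335

#8796E4, #6975B1, #4B537E, #424A70, #202335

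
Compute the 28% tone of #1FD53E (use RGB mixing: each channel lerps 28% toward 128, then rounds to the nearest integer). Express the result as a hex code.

#1FD53E is rgb(31, 213, 62).
Per channel, c → c + 0.28(128 − c):
  R: 31 + 27.16 = 58.16 → 58
  G: 213 + 0.28×(128−213) = 213 − 23.8 = 189.2 → 189
  B: 62 + 18.48 = 80.48 → 80
rgb(58, 189, 80) = #3ABD50.

#3ABD50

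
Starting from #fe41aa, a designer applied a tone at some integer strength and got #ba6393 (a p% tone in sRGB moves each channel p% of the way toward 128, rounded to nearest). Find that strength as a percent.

#fe41aa is rgb(254, 65, 170); #ba6393 is rgb(186, 99, 147).
On the R channel (widest range): 186 ≈ 254 + (p/100)(128 − 254), so p ≈ 100×(186 − 254)/(128 − 254) = -6800/-126 = 53.97.
p = 54 reproduces all three channels after rounding.

54%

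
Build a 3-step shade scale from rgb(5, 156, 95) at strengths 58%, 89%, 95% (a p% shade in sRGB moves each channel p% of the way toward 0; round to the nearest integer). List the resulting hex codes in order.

58%: (5 − 2.9 = 2.1→2, 156 − 90.48 = 65.52→66, 95 − 55.1 = 39.9→40) → #024228
89%: (5 − 4.45 = 0.55→1, 156 − 138.84 = 17.16→17, 95 − 84.55 = 10.45→10) → #01110A
95%: (5 − 4.75 = 0.25→0, 156 − 148.2 = 7.8→8, 95 − 90.25 = 4.75→5) → #000805

#024228, #01110A, #000805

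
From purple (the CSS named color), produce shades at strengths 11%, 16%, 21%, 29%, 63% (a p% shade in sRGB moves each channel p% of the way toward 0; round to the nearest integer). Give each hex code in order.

#720072, #6C006C, #650065, #5B005B, #2F002F

CSS purple is rgb(128, 0, 128).
11%: (128 − 14.08 = 113.92→114, 0→0, 128 − 14.08 = 113.92→114) → #720072
16%: (128 − 20.48 = 107.52→108, 0→0, 128 − 20.48 = 107.52→108) → #6C006C
21%: (128 − 26.88 = 101.12→101, 0→0, 128 − 26.88 = 101.12→101) → #650065
29%: (128 − 37.12 = 90.88→91, 0→0, 128 − 37.12 = 90.88→91) → #5B005B
63%: (128 − 80.64 = 47.36→47, 0→0, 128 − 80.64 = 47.36→47) → #2F002F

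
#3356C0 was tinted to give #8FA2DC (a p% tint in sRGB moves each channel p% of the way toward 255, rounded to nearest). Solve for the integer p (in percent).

45%

#3356C0 is rgb(51, 86, 192); #8FA2DC is rgb(143, 162, 220).
On the R channel (widest range): 143 ≈ 51 + (p/100)(255 − 51), so p ≈ 100×(143 − 51)/(255 − 51) = 9200/204 = 45.10.
p = 45 reproduces all three channels after rounding.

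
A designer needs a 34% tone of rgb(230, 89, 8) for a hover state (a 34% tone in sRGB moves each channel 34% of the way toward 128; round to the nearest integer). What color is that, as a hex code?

A 34% tone moves each channel 34% toward 128:
  R: 230 − 34.68 = 195.32 → 195
  G: 89 + 0.34×(128−89) = 89 + 13.26 = 102.26 → 102
  B: 8 + 0.34×(128−8) = 8 + 40.8 = 48.8 → 49
rgb(195, 102, 49) = #C36631.

#C36631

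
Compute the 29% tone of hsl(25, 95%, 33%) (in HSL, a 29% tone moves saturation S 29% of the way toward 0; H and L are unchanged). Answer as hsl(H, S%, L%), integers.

hsl(25, 67%, 33%)

S moves 29% from 95 toward 0: 95 − 27.55 = 67.45 → 67.
H and L are unchanged.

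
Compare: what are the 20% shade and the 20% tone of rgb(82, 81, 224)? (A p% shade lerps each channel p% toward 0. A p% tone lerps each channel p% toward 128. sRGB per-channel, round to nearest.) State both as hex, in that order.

#4241b3, #5b5acd

20% shade:
  R: 82 + 0.2×(0−82) = 82 − 16.4 = 65.6 → 66
  G: 81 + 0.2×(0−81) = 81 − 16.2 = 64.8 → 65
  B: 224 + 0.2×(0−224) = 224 − 44.8 = 179.2 → 179
  → #4241b3
20% tone:
  R: 82 + 9.2 = 91.2 → 91
  G: 81 + 9.4 = 90.4 → 90
  B: 224 + 0.2×(128−224) = 224 − 19.2 = 204.8 → 205
  → #5b5acd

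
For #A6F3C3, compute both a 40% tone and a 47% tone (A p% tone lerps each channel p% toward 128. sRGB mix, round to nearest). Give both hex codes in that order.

#A6F3C3 is rgb(166, 243, 195).
40% tone:
  R: 166 + 0.4×(128−166) = 166 − 15.2 = 150.8 → 151
  G: 243 − 46 = 197 → 197
  B: 195 − 26.8 = 168.2 → 168
  → #97C5A8
47% tone:
  R: 166 + 0.47×(128−166) = 166 − 17.86 = 148.14 → 148
  G: 243 − 54.05 = 188.95 → 189
  B: 195 + 0.47×(128−195) = 195 − 31.49 = 163.51 → 164
  → #94BDA4

#97C5A8, #94BDA4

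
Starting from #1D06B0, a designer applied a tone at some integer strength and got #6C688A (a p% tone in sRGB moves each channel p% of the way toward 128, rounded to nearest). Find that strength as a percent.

#1D06B0 is rgb(29, 6, 176); #6C688A is rgb(108, 104, 138).
On the G channel (widest range): 104 ≈ 6 + (p/100)(128 − 6), so p ≈ 100×(104 − 6)/(128 − 6) = 9800/122 = 80.33.
p = 80 reproduces all three channels after rounding.

80%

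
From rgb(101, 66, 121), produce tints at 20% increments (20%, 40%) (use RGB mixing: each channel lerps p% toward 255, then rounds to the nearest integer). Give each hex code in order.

#846894, #A38EAF

20%: (101 + 30.8 = 131.8→132, 66 + 37.8 = 103.8→104, 121 + 26.8 = 147.8→148) → #846894
40%: (101 + 61.6 = 162.6→163, 66 + 75.6 = 141.6→142, 121 + 53.6 = 174.6→175) → #A38EAF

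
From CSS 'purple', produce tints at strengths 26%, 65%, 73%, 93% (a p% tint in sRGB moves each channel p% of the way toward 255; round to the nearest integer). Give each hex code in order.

#A142A1, #D3A6D3, #DDBADD, #F6EDF6

CSS purple is rgb(128, 0, 128).
26%: (128 + 33.02 = 161.02→161, 0 + 66.3 = 66.3→66, 128 + 33.02 = 161.02→161) → #A142A1
65%: (128 + 82.55 = 210.55→211, 0 + 165.75 = 165.75→166, 128 + 82.55 = 210.55→211) → #D3A6D3
73%: (128 + 92.71 = 220.71→221, 0 + 186.15 = 186.15→186, 128 + 92.71 = 220.71→221) → #DDBADD
93%: (128 + 118.11 = 246.11→246, 0 + 237.15 = 237.15→237, 128 + 118.11 = 246.11→246) → #F6EDF6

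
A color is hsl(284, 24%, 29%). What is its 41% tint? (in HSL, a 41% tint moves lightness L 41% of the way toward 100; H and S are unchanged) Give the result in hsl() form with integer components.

L moves 41% from 29 toward 100: 29 + 29.11 = 58.11 → 58.
H and S are unchanged.

hsl(284, 24%, 58%)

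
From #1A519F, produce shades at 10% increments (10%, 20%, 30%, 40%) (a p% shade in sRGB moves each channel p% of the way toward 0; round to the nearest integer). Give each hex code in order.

#1A519F is rgb(26, 81, 159).
10%: (26 − 2.6 = 23.4→23, 81 − 8.1 = 72.9→73, 159 − 15.9 = 143.1→143) → #17498F
20%: (26 − 5.2 = 20.8→21, 81 − 16.2 = 64.8→65, 159 − 31.8 = 127.2→127) → #15417F
30%: (26 − 7.8 = 18.2→18, 81 − 24.3 = 56.7→57, 159 − 47.7 = 111.3→111) → #12396F
40%: (26 − 10.4 = 15.6→16, 81 − 32.4 = 48.6→49, 159 − 63.6 = 95.4→95) → #10315F

#17498F, #15417F, #12396F, #10315F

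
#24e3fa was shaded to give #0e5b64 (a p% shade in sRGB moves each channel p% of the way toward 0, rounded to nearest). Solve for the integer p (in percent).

#24e3fa is rgb(36, 227, 250); #0e5b64 is rgb(14, 91, 100).
On the B channel (widest range): 100 ≈ 250 + (p/100)(0 − 250), so p ≈ 100×(100 − 250)/(0 − 250) = -15000/-250 = 60.00.
p = 60 reproduces all three channels after rounding.

60%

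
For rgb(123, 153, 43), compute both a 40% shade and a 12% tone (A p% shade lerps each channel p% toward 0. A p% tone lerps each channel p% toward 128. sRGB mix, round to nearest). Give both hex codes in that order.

#4A5C1A, #7C9635

40% shade:
  R: 123 − 49.2 = 73.8 → 74
  G: 153 − 61.2 = 91.8 → 92
  B: 43 + 0.4×(0−43) = 43 − 17.2 = 25.8 → 26
  → #4A5C1A
12% tone:
  R: 123 + 0.12×(128−123) = 123 + 0.6 = 123.6 → 124
  G: 153 + 0.12×(128−153) = 153 − 3 = 150 → 150
  B: 43 + 10.2 = 53.2 → 53
  → #7C9635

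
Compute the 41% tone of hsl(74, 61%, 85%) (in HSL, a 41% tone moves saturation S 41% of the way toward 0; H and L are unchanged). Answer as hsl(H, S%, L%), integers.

hsl(74, 36%, 85%)

S moves 41% from 61 toward 0: 61 − 25.01 = 35.99 → 36.
H and L are unchanged.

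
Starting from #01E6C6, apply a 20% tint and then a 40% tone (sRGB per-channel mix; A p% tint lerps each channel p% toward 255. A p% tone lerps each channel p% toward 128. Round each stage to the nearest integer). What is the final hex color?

#01E6C6 is rgb(1, 230, 198).
A 20% tint moves each channel 20% toward 255:
  R: 1 + 0.2×(255−1) = 1 + 50.8 = 51.8 → 52
  G: 230 + 5 = 235 → 235
  B: 198 + 0.2×(255−198) = 198 + 11.4 = 209.4 → 209
After the tint: rgb(52, 235, 209) = #34EBD1.
Per channel, c → c + 0.4(128 − c):
  R: 52 + 30.4 = 82.4 → 82
  G: 235 − 42.8 = 192.2 → 192
  B: 209 + 0.4×(128−209) = 209 − 32.4 = 176.6 → 177
rgb(82, 192, 177) = #52C0B1.

#52C0B1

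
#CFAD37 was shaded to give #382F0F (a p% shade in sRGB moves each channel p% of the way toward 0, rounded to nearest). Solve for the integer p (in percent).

73%

#CFAD37 is rgb(207, 173, 55); #382F0F is rgb(56, 47, 15).
On the R channel (widest range): 56 ≈ 207 + (p/100)(0 − 207), so p ≈ 100×(56 − 207)/(0 − 207) = -15100/-207 = 72.95.
p = 73 reproduces all three channels after rounding.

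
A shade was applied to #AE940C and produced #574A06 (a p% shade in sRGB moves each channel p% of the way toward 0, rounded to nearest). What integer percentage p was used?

#AE940C is rgb(174, 148, 12); #574A06 is rgb(87, 74, 6).
On the R channel (widest range): 87 ≈ 174 + (p/100)(0 − 174), so p ≈ 100×(87 − 174)/(0 − 174) = -8700/-174 = 50.00.
p = 50 reproduces all three channels after rounding.

50%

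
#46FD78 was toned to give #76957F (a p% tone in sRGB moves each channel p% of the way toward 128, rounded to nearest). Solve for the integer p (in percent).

83%

#46FD78 is rgb(70, 253, 120); #76957F is rgb(118, 149, 127).
On the G channel (widest range): 149 ≈ 253 + (p/100)(128 − 253), so p ≈ 100×(149 − 253)/(128 − 253) = -10400/-125 = 83.20.
p = 83 reproduces all three channels after rounding.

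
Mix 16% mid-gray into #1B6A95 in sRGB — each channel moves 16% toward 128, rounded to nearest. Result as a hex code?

#1B6A95 is rgb(27, 106, 149).
Per channel, c → c + 0.16(128 − c):
  R: 27 + 16.16 = 43.16 → 43
  G: 106 + 3.52 = 109.52 → 110
  B: 149 + 0.16×(128−149) = 149 − 3.36 = 145.64 → 146
rgb(43, 110, 146) = #2B6E92.

#2B6E92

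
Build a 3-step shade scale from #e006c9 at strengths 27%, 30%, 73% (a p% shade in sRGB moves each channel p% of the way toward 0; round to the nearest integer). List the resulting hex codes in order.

#a40493, #9d048d, #3c0236

#e006c9 is rgb(224, 6, 201).
27%: (224 − 60.48 = 163.52→164, 6 − 1.62 = 4.38→4, 201 − 54.27 = 146.73→147) → #a40493
30%: (224 − 67.2 = 156.8→157, 6 − 1.8 = 4.2→4, 201 − 60.3 = 140.7→141) → #9d048d
73%: (224 − 163.52 = 60.48→60, 6 − 4.38 = 1.62→2, 201 − 146.73 = 54.27→54) → #3c0236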